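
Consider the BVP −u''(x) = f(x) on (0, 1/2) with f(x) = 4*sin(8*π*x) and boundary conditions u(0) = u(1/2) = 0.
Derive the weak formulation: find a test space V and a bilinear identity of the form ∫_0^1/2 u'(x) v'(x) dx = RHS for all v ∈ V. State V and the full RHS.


V = H^1_0(0, 1/2) (so v(0) = v(1/2) = 0); weak form: ∫_0^1/2 u'v' dx = ∫_0^1/2 (4*sin(8*π*x)) v dx for all v ∈ V.

Multiply both sides by a test function v and integrate from 0 to 1/2:
  ∫_0^1/2 −u''(x) v(x) dx = ∫_0^1/2 f(x) v(x) dx.
Integrate the LHS by parts once:
  ∫_0^1/2 −u'' v dx = −[u'(x) v(x)]_0^1/2 + ∫_0^1/2 u'(x) v'(x) dx.
Thus ∫_0^1/2 u'(x) v'(x) dx = ∫_0^1/2 f(x) v(x) dx + [u'(x) v(x)]_0^1/2.
Choose V so that boundary terms are either known or forced to vanish.
u is Dirichlet: u(0) = u(1/2) = 0. Let V = H^1_0(0, 1/2); then v(0) = v(1/2) = 0, and [u' v]_0^1/2 = 0.
Weak formulation: find u (satisfying any essential BC) such that ∫_0^1/2 u'(x) v'(x) dx = ∫_0^1/2 f v dx for all v ∈ V.
Substituting f(x) = 4*sin(8*π*x), the right-hand side is ∫_0^1/2 (4*sin(8*π*x)) v dx.


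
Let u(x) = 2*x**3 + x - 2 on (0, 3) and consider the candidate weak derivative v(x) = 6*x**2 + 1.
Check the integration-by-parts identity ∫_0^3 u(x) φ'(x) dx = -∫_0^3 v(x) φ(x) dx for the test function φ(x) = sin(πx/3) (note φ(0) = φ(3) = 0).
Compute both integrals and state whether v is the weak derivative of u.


LHS = -168/π + 648/π^3, RHS = -168/π + 648/π^3. Yes, v = u' weakly.

u(x) = 2*x**3 + x - 2, classical derivative u'(x) = 6*x**2 + 1.
φ(x) = sin(πx/3), so φ'(x) = π*cos(π*x/3)/3.
Note φ(0) = φ(3) = 0, so the boundary term u·φ vanishes.
LHS = ∫_0^3 u(x) φ'(x) dx = ∫_0^3 (2*π*x^3*cos(π*x/3)/3 + π*x*cos(π*x/3)/3 - 2*π*cos(π*x/3)/3) dx. Term by term:
  ∫_0^3 -2*π*cos(π*x/3)/3 dx = 0;  ∫_0^3 π*x*cos(π*x/3)/3 dx = -6/π;  ∫_0^3 2*π*x^3*cos(π*x/3)/3 dx = -162/π + 648/π^3.
Sum: 0 − 6/π + -162/π + 648/π^3 = -168/π + 648/π^3.
So LHS = -168/π + 648/π^3.
∫_0^3 v(x) φ(x) dx = ∫_0^3 (6*x^2*sin(π*x/3) + sin(π*x/3)) dx. Term by term:
  ∫_0^3 6*x^2*sin(π*x/3) dx = -648/π^3 + 162/π;  ∫_0^3 sin(π*x/3) dx = 6/π.
Sum: -648/π^3 + 162/π + 6/π = -648/π^3 + 168/π.
So RHS = -∫_0^3 v(x) φ(x) dx = -168/π + 648/π^3.
LHS = RHS, so the identity holds for this test φ.
Moreover u is smooth here and v(x) = u'(x) = 6*x**2 + 1 pointwise, so the identity holds for every test function. Hence v is the weak derivative of u.


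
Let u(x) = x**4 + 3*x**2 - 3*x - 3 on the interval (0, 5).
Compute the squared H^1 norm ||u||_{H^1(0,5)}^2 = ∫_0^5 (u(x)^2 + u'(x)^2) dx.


||u||_{H^1}^2 = 59626615/126

The H^1 norm (squared) on an interval (0, L) is
  ||u||_{H^1}^2 = ∫_0^L u(x)^2 dx + ∫_0^L u'(x)^2 dx.
Compute u'(x) = 4*x**3 + 6*x - 3.
Then u(x)^2 = x**8 + 6*x**6 - 6*x**5 + 3*x**4 - 18*x**3 - 9*x**2 + 18*x + 9 and u'(x)^2 = 16*x**6 + 48*x**4 - 24*x**3 + 36*x**2 - 36*x + 9.
Integrate each monomial from 0 to 5 using ∫_0^5 c·x^n dx = c·5^(n+1)/(n+1):
  ∫_0^5 u(x)^2 dx = ∫_0^5 (x^8 + 6*x^6 - 6*x^5 + 3*x^4 - 18*x^3 - 9*x^2 + 18*x + 9) dx. Term by term:
    ∫_0^5 x^8 dx = 1953125/9;  ∫_0^5 6*x^6 dx = 468750/7;  ∫_0^5 -6*x^5 dx = -15625;
    ∫_0^5 3*x^4 dx = 1875;  ∫_0^5 -18*x^3 dx = -5625/2;  ∫_0^5 -9*x^2 dx = -375;
    ∫_0^5 18*x dx = 225;  ∫_0^5 9 dx = 45.
  Sum: 1953125/9 + 468750/7 − 15625 + 1875 − 5625/2 − 375 + 225 + 45 = 33681145/126.
  ∫_0^5 u'(x)^2 dx = ∫_0^5 (16*x^6 + 48*x^4 - 24*x^3 + 36*x^2 - 36*x + 9) dx. Term by term:
    ∫_0^5 16*x^6 dx = 1250000/7;  ∫_0^5 48*x^4 dx = 30000;  ∫_0^5 -24*x^3 dx = -3750;
    ∫_0^5 36*x^2 dx = 1500;  ∫_0^5 -36*x dx = -450;  ∫_0^5 9 dx = 45.
  Sum: 1250000/7 + 30000 − 3750 + 1500 − 450 + 45 = 1441415/7.
Adding: ||u||_{H^1}^2 = 33681145/126 + 1441415/7 = 59626615/126.


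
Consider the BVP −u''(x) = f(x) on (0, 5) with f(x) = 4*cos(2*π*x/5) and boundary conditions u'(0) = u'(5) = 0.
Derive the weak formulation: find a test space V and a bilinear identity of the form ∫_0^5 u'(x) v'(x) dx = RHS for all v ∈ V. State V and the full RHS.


V = H^1(0, 5) (no boundary constraint on v; u is determined up to an additive constant); weak form: ∫_0^5 u'v' dx = ∫_0^5 (4*cos(2*π*x/5)) v dx for all v ∈ V.

Multiply both sides by a test function v and integrate from 0 to 5:
  ∫_0^5 −u''(x) v(x) dx = ∫_0^5 f(x) v(x) dx.
Integrate the LHS by parts once:
  ∫_0^5 −u'' v dx = −[u'(x) v(x)]_0^5 + ∫_0^5 u'(x) v'(x) dx.
Thus ∫_0^5 u'(x) v'(x) dx = ∫_0^5 f(x) v(x) dx + [u'(x) v(x)]_0^5.
Choose V so that boundary terms are either known or forced to vanish.
u has homogeneous Neumann: u'(0) = u'(5) = 0. So [u' v]_0^5 = 0·v(5) − 0·v(0) = 0 for any v; take V = H^1(0, 5).
Weak formulation: find u (satisfying any essential BC) such that ∫_0^5 u'(x) v'(x) dx = ∫_0^5 f v dx for all v ∈ V (homogeneous Neumann, so boundary terms vanish).
Substituting f(x) = 4*cos(2*π*x/5), the right-hand side is ∫_0^5 (4*cos(2*π*x/5)) v dx.
Compatibility check (pure Neumann): taking v ≡ 1 ∈ V gives 0 = ∫_0^5 f dx + (0) − (0), i.e. ∫_0^5 f dx must equal u'(0) − u'(5) = 0. Indeed ∫_0^5 (4*cos(2*π*x/5)) dx = 0, so the data are compatible. The solution is then unique only up to an additive constant (fix it e.g. by requiring ∫_0^5 u dx = 0).


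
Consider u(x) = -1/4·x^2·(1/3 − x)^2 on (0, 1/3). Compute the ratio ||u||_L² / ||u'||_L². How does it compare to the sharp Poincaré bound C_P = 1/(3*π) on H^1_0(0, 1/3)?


||u||_L² / ||u'||_L² = sqrt(3)/18 < C_P = 1/(3*π).

u(x) = -1/4·x^2·(1/3 − x)^2, so u'(x) = x*(-x^2 + x/2 - 1/18).
u(x) = -1/4·x^2·(1/3 − x)^2 vanishes at x = 0 and x = 1/3, so u ∈ H^1_0(0, 1/3). Differentiate via the product rule and integrate the resulting polynomials term by term.
  ∫_0^1/3 u² dx = ∫_0^1/3 (x^8/16 - x^7/12 + x^6/24 - x^5/108 + x^4/1296) dx. Term by term:
    ∫_0^1/3 x^8/16 dx = 1/2834352;  ∫_0^1/3 -x^7/12 dx = -1/629856;  ∫_0^1/3 x^6/24 dx = 1/367416;
    ∫_0^1/3 -x^5/108 dx = -1/472392;  ∫_0^1/3 x^4/1296 dx = 1/1574640.
  Sum: 1/2834352 − 1/629856 + 1/367416 − 1/472392 + 1/1574640 = 1/198404640.
  ∫_0^1/3 (u')² dx = ∫_0^1/3 (x^6 - x^5 + 13*x^4/36 - x^3/18 + x^2/324) dx. Term by term:
    ∫_0^1/3 x^6 dx = 1/15309;  ∫_0^1/3 -x^5 dx = -1/4374;  ∫_0^1/3 13*x^4/36 dx = 13/43740;
    ∫_0^1/3 -x^3/18 dx = -1/5832;  ∫_0^1/3 x^2/324 dx = 1/26244.
  Sum: 1/15309 − 1/4374 + 13/43740 − 1/5832 + 1/26244 = 1/1837080.
∫_0^1/3 u² dx = 1/198404640, so ||u||_L² = sqrt(210)/204120.
∫_0^1/3 (u')² dx = 1/1837080, so ||u'||_L² = sqrt(70)/11340.
Ratio ||u||_L² / ||u'||_L² = sqrt(3)/18.
Sharp Poincaré constant on H^1_0(0, 1/3) is C_P = L/π = 1/(3*π), achieved by sin(3*π·x).
A polynomial bump cannot attain the sharp Poincaré constant (only the first sine eigenfunction does), so the ratio is strictly less than C_P, consistent with ||u||_L² ≤ C_P ||u'||_L².


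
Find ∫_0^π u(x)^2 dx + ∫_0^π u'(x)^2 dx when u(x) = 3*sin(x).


||u||_{H^1(0,π)}^2 = 9*π

u'(x) = 3*cos(x).
Expand u² and (u')² and integrate term by term on (0, π), using: for integers n ≥ 1, ∫_0^π sin²(nx) dx = ∫_0^π cos²(nx) dx = π/2; for n ≠ n', ∫_0^π sin(nx)sin(n'x) dx = ∫_0^π cos(nx)cos(n'x) dx = 0; and by product-to-sum, ∫_0^π sin(nx)cos(n'x) dx = ½∫_0^π [sin((n+n')x) + sin((n−n')x)] dx, which is 0 when n+n' is even and 2n/(n²−n'²) when n+n' is odd (it need not vanish on (0, π)).
  u² squared terms: (3)²·∫sin(x)² dx = 9·π/2 = 9*π/2.
  So ∫_0^π u² dx = 9*π/2.
  (u')² squared terms: (3)²·∫cos(x)² dx = 9·π/2 = 9*π/2.
  So ∫_0^π (u')² dx = 9*π/2.
||u||_{H^1}^2 = (9*π/2) + (9*π/2) = 9*π.


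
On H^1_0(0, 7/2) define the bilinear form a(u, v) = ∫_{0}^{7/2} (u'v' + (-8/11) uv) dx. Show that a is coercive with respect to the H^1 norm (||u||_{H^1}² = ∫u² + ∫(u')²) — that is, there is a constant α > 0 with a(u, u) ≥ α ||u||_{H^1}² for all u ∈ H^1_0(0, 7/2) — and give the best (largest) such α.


α = 4*(-98 + 11*π^2)/(11*(4*π^2 + 49))

Coercivity of a(·,·) on H^1_0(0, 7/2) means a(u, u) ≥ α ||u||_{H^1}² for every u ∈ H^1_0.
The interval has length L = 7/2, and Poincaré/coercivity depend only on L. Here a(u, u) = ∫(u')² + (-8/11)·∫u².
Here c = -8/11 < 0 with |c| < (π/L)² = 4*π^2/49, so coercivity still holds. The condition a(u,u) ≥ α||u||_{H^1}² reads (1−α)∫(u')² ≥ (α−c)∫u². Any admissible α is ≤ 1 (rapidly oscillating u have ∫u²/∫(u')² → 0), and α = 1 would force 0 ≥ (1−c)∫u², impossible since c < 1; so 1−α > 0. By the sharp Poincaré inequality on H^1_0 of an interval of length L, ∫(u')² ≥ (π/L)²∫u² with equality for the first sine mode sin(π(x−x₀)/L) (x₀ the left endpoint), so the inequality holds for all u iff (1−α)(π/L)² ≥ α − c, i.e. α ≤ ((π/L)² + c)/((π/L)² + 1) = (1 + c(L/π)²)/(1 + (L/π)²). (Direct route, valid since c ≤ 0: Poincaré gives c∫u² ≥ c(L/π)²∫(u')², so a(u,u) ≥ (1 + c(L/π)²)∫(u')², while ||u||_{H^1}² ≤ (1 + (L/π)²)∫(u')²; dividing yields the same α.) With (π/L)² = 4*π^2/49 and c = -8/11, the largest admissible constant is α = ((π/L)² + c)/((π/L)² + 1).
Simplifying, α = 4*(-98 + 11*π^2)/(11*(4*π^2 + 49)).


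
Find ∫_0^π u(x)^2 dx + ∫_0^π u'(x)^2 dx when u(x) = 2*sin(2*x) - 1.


||u||_{H^1(0,π)}^2 = 11*π

u'(x) = 4*cos(2*x).
Expand u² and (u')² and integrate term by term on (0, π), using: for integers n ≥ 1, ∫_0^π sin²(nx) dx = ∫_0^π cos²(nx) dx = π/2; for n ≠ n', ∫_0^π sin(nx)sin(n'x) dx = ∫_0^π cos(nx)cos(n'x) dx = 0; and by product-to-sum, ∫_0^π sin(nx)cos(n'x) dx = ½∫_0^π [sin((n+n')x) + sin((n−n')x)] dx, which is 0 when n+n' is even and 2n/(n²−n'²) when n+n' is odd (it need not vanish on (0, π)). For the constant mode: ∫_0^π 1 dx = π, ∫_0^π cos(nx) dx = 0, ∫_0^π sin(nx) dx = (1−(−1)^n)/n.
  u² squared terms: (-1)²·∫1 dx = 1·π = π;  (2)²·∫sin(2x)² dx = 4·π/2 = 2*π.
  u² cross terms: 2·(-1)·(2)·∫1·sin(2x) dx = -4·(0) = 0.
  So ∫_0^π u² dx = π + 2*π + 0 = 3*π.
  (u')² squared terms: (4)²·∫cos(2x)² dx = 16·π/2 = 8*π.
  So ∫_0^π (u')² dx = 8*π.
||u||_{H^1}^2 = (3*π) + (8*π) = 11*π.


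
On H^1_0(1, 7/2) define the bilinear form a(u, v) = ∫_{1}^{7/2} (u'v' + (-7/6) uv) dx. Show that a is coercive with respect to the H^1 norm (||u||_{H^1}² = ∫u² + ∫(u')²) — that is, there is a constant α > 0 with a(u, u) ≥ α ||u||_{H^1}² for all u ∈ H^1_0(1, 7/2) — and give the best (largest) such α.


α = (-175 + 24*π^2)/(6*(25 + 4*π^2))

Coercivity of a(·,·) on H^1_0(1, 7/2) means a(u, u) ≥ α ||u||_{H^1}² for every u ∈ H^1_0.
The interval has length L = 5/2, and Poincaré/coercivity depend only on L. Here a(u, u) = ∫(u')² + (-7/6)·∫u².
Here c = -7/6 < 0 with |c| < (π/L)² = 4*π^2/25, so coercivity still holds. The condition a(u,u) ≥ α||u||_{H^1}² reads (1−α)∫(u')² ≥ (α−c)∫u². Any admissible α is ≤ 1 (rapidly oscillating u have ∫u²/∫(u')² → 0), and α = 1 would force 0 ≥ (1−c)∫u², impossible since c < 1; so 1−α > 0. By the sharp Poincaré inequality on H^1_0 of an interval of length L, ∫(u')² ≥ (π/L)²∫u² with equality for the first sine mode sin(π(x−x₀)/L) (x₀ the left endpoint), so the inequality holds for all u iff (1−α)(π/L)² ≥ α − c, i.e. α ≤ ((π/L)² + c)/((π/L)² + 1) = (1 + c(L/π)²)/(1 + (L/π)²). (Direct route, valid since c ≤ 0: Poincaré gives c∫u² ≥ c(L/π)²∫(u')², so a(u,u) ≥ (1 + c(L/π)²)∫(u')², while ||u||_{H^1}² ≤ (1 + (L/π)²)∫(u')²; dividing yields the same α.) With (π/L)² = 4*π^2/25 and c = -7/6, the largest admissible constant is α = ((π/L)² + c)/((π/L)² + 1).
Simplifying, α = (-175 + 24*π^2)/(6*(25 + 4*π^2)).


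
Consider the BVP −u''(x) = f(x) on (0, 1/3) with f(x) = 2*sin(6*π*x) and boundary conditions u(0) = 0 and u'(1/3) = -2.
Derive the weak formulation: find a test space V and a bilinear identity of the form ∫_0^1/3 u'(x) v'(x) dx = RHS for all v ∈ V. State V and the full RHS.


V = {v ∈ H^1(0, 1/3) : v(0) = 0} (test functions vanish at x = 0 where u is specified); weak form: ∫_0^1/3 u'v' dx = ∫_0^1/3 (2*sin(6*π*x)) v dx − 2·v(1/3) for all v ∈ V.

Multiply both sides by a test function v and integrate from 0 to 1/3:
  ∫_0^1/3 −u''(x) v(x) dx = ∫_0^1/3 f(x) v(x) dx.
Integrate the LHS by parts once:
  ∫_0^1/3 −u'' v dx = −[u'(x) v(x)]_0^1/3 + ∫_0^1/3 u'(x) v'(x) dx.
Thus ∫_0^1/3 u'(x) v'(x) dx = ∫_0^1/3 f(x) v(x) dx + [u'(x) v(x)]_0^1/3.
Choose V so that boundary terms are either known or forced to vanish.
Mixed BC: u(0) = 0 (Dirichlet) and u'(1/3) = -2 (Neumann). Define V = {v ∈ H^1(0, 1/3) : v(0) = 0}. Then [u' v]_0^1/3 = u'(1/3)·v(1/3) − u'(0)·0 = − 2·v(1/3).
Weak formulation: find u (satisfying any essential BC) such that ∫_0^1/3 u'(x) v'(x) dx = ∫_0^1/3 f v dx − 2·v(1/3) for all v ∈ V (Dirichlet at 0 absorbed into V; Neumann datum at x = 1/3 contributes the boundary term).
Substituting f(x) = 2*sin(6*π*x), the right-hand side is ∫_0^1/3 (2*sin(6*π*x)) v dx − 2·v(1/3).


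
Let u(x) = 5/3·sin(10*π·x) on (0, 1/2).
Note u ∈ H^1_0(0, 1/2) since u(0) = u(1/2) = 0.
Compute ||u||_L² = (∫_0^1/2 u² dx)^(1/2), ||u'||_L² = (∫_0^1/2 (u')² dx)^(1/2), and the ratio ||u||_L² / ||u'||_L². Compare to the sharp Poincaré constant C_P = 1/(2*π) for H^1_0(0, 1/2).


||u||_L² / ||u'||_L² = 1/(10*π) < C_P = 1/(2*π).

u(x) = 5/3·sin(10*π·x), so u'(x) = 50*π*cos(10*π*x)/3.
Writing u(x) = A·sin(kπx/L) with A = 5/3 and k = 5, use ∫_0^L sin²(kπx/L) dx = L/2 and ∫_0^L cos²(kπx/L) dx = L/2.
u² = 25/9·sin²(10*π·x) and (u')² = 2500*π^2/9·cos²(10*π·x), and each of sin², cos² integrates to L/2 = 1/4 over (0, 1/2).
∫_0^1/2 u² dx = 25/36, so ||u||_L² = 5/6.
∫_0^1/2 (u')² dx = 625*π^2/9, so ||u'||_L² = 25*π/3.
Ratio ||u||_L² / ||u'||_L² = 1/(10*π).
Sharp Poincaré constant on H^1_0(0, 1/2) is C_P = L/π = 1/(2*π), achieved by sin(2*π·x).
This is the k = 5 harmonic; the ratio L/(kπ) is strictly less than C_P = L/π, consistent with the sharp inequality ||u||_L² ≤ C_P ||u'||_L².


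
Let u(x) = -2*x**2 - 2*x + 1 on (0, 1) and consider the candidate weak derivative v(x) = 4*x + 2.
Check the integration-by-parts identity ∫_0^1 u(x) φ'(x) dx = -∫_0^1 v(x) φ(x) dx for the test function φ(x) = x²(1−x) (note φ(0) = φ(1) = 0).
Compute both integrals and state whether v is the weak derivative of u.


LHS = 11/30, RHS = -11/30. No, v is not the weak derivative of u.

u(x) = -2*x**2 - 2*x + 1, classical derivative u'(x) = -4*x - 2.
φ(x) = x²(1−x), so φ'(x) = x*(2 - 3*x).
Note φ(0) = φ(1) = 0, so the boundary term u·φ vanishes.
LHS = ∫_0^1 u(x) φ'(x) dx = ∫_0^1 (6*x^4 + 2*x^3 - 7*x^2 + 2*x) dx. Term by term:
  ∫_0^1 6*x^4 dx = 6/5;  ∫_0^1 2*x^3 dx = 1/2;  ∫_0^1 -7*x^2 dx = -7/3;
  ∫_0^1 2*x dx = 1.
Sum: 6/5 + 1/2 − 7/3 + 1 = 11/30.
So LHS = 11/30.
∫_0^1 v(x) φ(x) dx = ∫_0^1 (-4*x^4 + 2*x^3 + 2*x^2) dx. Term by term:
  ∫_0^1 -4*x^4 dx = -4/5;  ∫_0^1 2*x^3 dx = 1/2;  ∫_0^1 2*x^2 dx = 2/3.
Sum: -4/5 + 1/2 + 2/3 = 11/30.
So RHS = -∫_0^1 v(x) φ(x) dx = -11/30.
LHS − RHS = 11/15 ≠ 0, so the identity fails.
(For a valid weak derivative the identity must hold for EVERY test function, in particular this one. The failure shows v is NOT the weak derivative of u.)
Correct weak derivative would be u'(x) = -4*x - 2.


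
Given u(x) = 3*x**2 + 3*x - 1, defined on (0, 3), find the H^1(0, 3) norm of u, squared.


||u||_{H^1}^2 = 13179/10

The H^1 norm (squared) on an interval (0, L) is
  ||u||_{H^1}^2 = ∫_0^L u(x)^2 dx + ∫_0^L u'(x)^2 dx.
Compute u'(x) = 6*x + 3.
Then u(x)^2 = 9*x**4 + 18*x**3 + 3*x**2 - 6*x + 1 and u'(x)^2 = 36*x**2 + 36*x + 9.
Integrate each monomial from 0 to 3 using ∫_0^3 c·x^n dx = c·3^(n+1)/(n+1):
  ∫_0^3 u(x)^2 dx = ∫_0^3 (9*x^4 + 18*x^3 + 3*x^2 - 6*x + 1) dx. Term by term:
    ∫_0^3 9*x^4 dx = 2187/5;  ∫_0^3 18*x^3 dx = 729/2;  ∫_0^3 3*x^2 dx = 27;
    ∫_0^3 -6*x dx = -27;  ∫_0^3 1 dx = 3.
  Sum: 2187/5 + 729/2 + 27 − 27 + 3 = 8049/10.
  ∫_0^3 u'(x)^2 dx = ∫_0^3 (36*x^2 + 36*x + 9) dx. Term by term:
    ∫_0^3 36*x^2 dx = 324;  ∫_0^3 36*x dx = 162;  ∫_0^3 9 dx = 27.
  Sum: 324 + 162 + 27 = 513.
Adding: ||u||_{H^1}^2 = 8049/10 + 513 = 13179/10.


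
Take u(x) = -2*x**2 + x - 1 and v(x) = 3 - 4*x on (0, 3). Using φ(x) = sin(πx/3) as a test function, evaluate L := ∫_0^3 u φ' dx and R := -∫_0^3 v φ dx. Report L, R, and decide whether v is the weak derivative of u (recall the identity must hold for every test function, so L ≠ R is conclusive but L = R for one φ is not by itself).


LHS = 30/π, RHS = 18/π. No, v is not the weak derivative of u.

u(x) = -2*x**2 + x - 1, classical derivative u'(x) = 1 - 4*x.
φ(x) = sin(πx/3), so φ'(x) = π*cos(π*x/3)/3.
Note φ(0) = φ(3) = 0, so the boundary term u·φ vanishes.
LHS = ∫_0^3 u(x) φ'(x) dx = ∫_0^3 (-2*π*x^2*cos(π*x/3)/3 + π*x*cos(π*x/3)/3 - π*cos(π*x/3)/3) dx. Term by term:
  ∫_0^3 -π*cos(π*x/3)/3 dx = 0;  ∫_0^3 -2*π*x^2*cos(π*x/3)/3 dx = 36/π;  ∫_0^3 π*x*cos(π*x/3)/3 dx = -6/π.
Sum: 0 + 36/π − 6/π = 30/π.
So LHS = 30/π.
∫_0^3 v(x) φ(x) dx = ∫_0^3 (-4*x*sin(π*x/3) + 3*sin(π*x/3)) dx. Term by term:
  ∫_0^3 3*sin(π*x/3) dx = 18/π;  ∫_0^3 -4*x*sin(π*x/3) dx = -36/π.
Sum: 18/π − 36/π = -18/π.
So RHS = -∫_0^3 v(x) φ(x) dx = 18/π.
LHS − RHS = 12/π ≠ 0, so the identity fails.
(For a valid weak derivative the identity must hold for EVERY test function, in particular this one. The failure shows v is NOT the weak derivative of u.)
Correct weak derivative would be u'(x) = 1 - 4*x.


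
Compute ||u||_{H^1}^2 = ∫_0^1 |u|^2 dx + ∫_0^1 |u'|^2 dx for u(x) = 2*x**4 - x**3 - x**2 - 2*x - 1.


||u||_{H^1}^2 = 3179/315

The H^1 norm (squared) on an interval (0, L) is
  ||u||_{H^1}^2 = ∫_0^L u(x)^2 dx + ∫_0^L u'(x)^2 dx.
Compute u'(x) = 8*x**3 - 3*x**2 - 2*x - 2.
Then u(x)^2 = 4*x**8 - 4*x**7 - 3*x**6 - 6*x**5 + x**4 + 6*x**3 + 6*x**2 + 4*x + 1 and u'(x)^2 = 64*x**6 - 48*x**5 - 23*x**4 - 20*x**3 + 16*x**2 + 8*x + 4.
Integrate each monomial from 0 to 1 using ∫_0^1 c·x^n dx = c·1^(n+1)/(n+1):
  ∫_0^1 u(x)^2 dx = ∫_0^1 (4*x^8 - 4*x^7 - 3*x^6 - 6*x^5 + x^4 + 6*x^3 + 6*x^2 + 4*x + 1) dx. Term by term:
    ∫_0^1 4*x^8 dx = 4/9;  ∫_0^1 -4*x^7 dx = -1/2;  ∫_0^1 -3*x^6 dx = -3/7;
    ∫_0^1 -6*x^5 dx = -1;  ∫_0^1 x^4 dx = 1/5;  ∫_0^1 6*x^3 dx = 3/2;
    ∫_0^1 6*x^2 dx = 2;  ∫_0^1 4*x dx = 2;  ∫_0^1 1 dx = 1.
  Sum: 4/9 − 1/2 − 3/7 − 1 + 1/5 + 3/2 + 2 + 2 + 1 = 1643/315.
  ∫_0^1 u'(x)^2 dx = ∫_0^1 (64*x^6 - 48*x^5 - 23*x^4 - 20*x^3 + 16*x^2 + 8*x + 4) dx. Term by term:
    ∫_0^1 64*x^6 dx = 64/7;  ∫_0^1 -48*x^5 dx = -8;  ∫_0^1 -23*x^4 dx = -23/5;
    ∫_0^1 -20*x^3 dx = -5;  ∫_0^1 16*x^2 dx = 16/3;  ∫_0^1 8*x dx = 4;
    ∫_0^1 4 dx = 4.
  Sum: 64/7 − 8 − 23/5 − 5 + 16/3 + 4 + 4 = 512/105.
Adding: ||u||_{H^1}^2 = 1643/315 + 512/105 = 3179/315.


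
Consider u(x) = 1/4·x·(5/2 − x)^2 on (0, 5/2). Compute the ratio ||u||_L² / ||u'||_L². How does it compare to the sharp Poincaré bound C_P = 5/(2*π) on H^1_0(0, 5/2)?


||u||_L² / ||u'||_L² = 5*sqrt(14)/28 < C_P = 5/(2*π).

u(x) = 1/4·x·(5/2 − x)^2, so u'(x) = (2*x - 5)*(6*x - 5)/16.
u(x) = 1/4·x·(5/2 − x)^2 vanishes at x = 0 and x = 5/2, so u ∈ H^1_0(0, 5/2). Differentiate via the product rule and integrate the resulting polynomials term by term.
  ∫_0^5/2 u² dx = ∫_0^5/2 (x^6/16 - 5*x^5/8 + 75*x^4/32 - 125*x^3/32 + 625*x^2/256) dx. Term by term:
    ∫_0^5/2 x^6/16 dx = 78125/14336;  ∫_0^5/2 -5*x^5/8 dx = -78125/3072;  ∫_0^5/2 75*x^4/32 dx = 46875/1024;
    ∫_0^5/2 -125*x^3/32 dx = -78125/2048;  ∫_0^5/2 625*x^2/256 dx = 78125/6144.
  Sum: 78125/14336 − 78125/3072 + 46875/1024 − 78125/2048 + 78125/6144 = 15625/43008.
  ∫_0^5/2 (u')² dx = ∫_0^5/2 (9*x^4/16 - 15*x^3/4 + 275*x^2/32 - 125*x/16 + 625/256) dx. Term by term:
    ∫_0^5/2 9*x^4/16 dx = 5625/512;  ∫_0^5/2 -15*x^3/4 dx = -9375/256;  ∫_0^5/2 275*x^2/32 dx = 34375/768;
    ∫_0^5/2 -125*x/16 dx = -3125/128;  ∫_0^5/2 625/256 dx = 3125/512.
  Sum: 5625/512 − 9375/256 + 34375/768 − 3125/128 + 3125/512 = 625/768.
∫_0^5/2 u² dx = 15625/43008, so ||u||_L² = 125*sqrt(42)/1344.
∫_0^5/2 (u')² dx = 625/768, so ||u'||_L² = 25*sqrt(3)/48.
Ratio ||u||_L² / ||u'||_L² = 5*sqrt(14)/28.
Sharp Poincaré constant on H^1_0(0, 5/2) is C_P = L/π = 5/(2*π), achieved by sin(2*π/5·x).
A polynomial bump cannot attain the sharp Poincaré constant (only the first sine eigenfunction does), so the ratio is strictly less than C_P, consistent with ||u||_L² ≤ C_P ||u'||_L².


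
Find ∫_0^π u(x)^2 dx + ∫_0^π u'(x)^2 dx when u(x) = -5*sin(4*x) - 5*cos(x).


||u||_{H^1(0,π)}^2 = 160/3 + 475*π/2

u'(x) = 5*sin(x) - 20*cos(4*x).
Expand u² and (u')² and integrate term by term on (0, π), using: for integers n ≥ 1, ∫_0^π sin²(nx) dx = ∫_0^π cos²(nx) dx = π/2; for n ≠ n', ∫_0^π sin(nx)sin(n'x) dx = ∫_0^π cos(nx)cos(n'x) dx = 0; and by product-to-sum, ∫_0^π sin(nx)cos(n'x) dx = ½∫_0^π [sin((n+n')x) + sin((n−n')x)] dx, which is 0 when n+n' is even and 2n/(n²−n'²) when n+n' is odd (it need not vanish on (0, π)).
  u² squared terms: (-5)²·∫cos(x)² dx = 25·π/2 = 25*π/2;  (-5)²·∫sin(4x)² dx = 25·π/2 = 25*π/2.
  u² cross terms: 2·(-5)·(-5)·∫cos(x)·sin(4x) dx = 50·(8/15) = 80/3.
  So ∫_0^π u² dx = 25*π/2 + 25*π/2 + 80/3 = 80/3 + 25*π.
  (u')² squared terms: (-20)²·∫cos(4x)² dx = 400·π/2 = 200*π;  (5)²·∫sin(x)² dx = 25·π/2 = 25*π/2.
  (u')² cross terms: 2·(-20)·(5)·∫cos(4x)·sin(x) dx = -200·(-2/15) = 80/3.
  So ∫_0^π (u')² dx = 200*π + 25*π/2 + 80/3 = 80/3 + 425*π/2.
||u||_{H^1}^2 = (80/3 + 25*π) + (80/3 + 425*π/2) = 160/3 + 475*π/2.


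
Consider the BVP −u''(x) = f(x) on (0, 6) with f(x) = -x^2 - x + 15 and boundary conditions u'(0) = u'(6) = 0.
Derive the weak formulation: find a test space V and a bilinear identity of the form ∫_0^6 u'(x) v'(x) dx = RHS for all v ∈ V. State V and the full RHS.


V = H^1(0, 6) (no boundary constraint on v; u is determined up to an additive constant); weak form: ∫_0^6 u'v' dx = ∫_0^6 (-x^2 - x + 15) v dx for all v ∈ V.

Multiply both sides by a test function v and integrate from 0 to 6:
  ∫_0^6 −u''(x) v(x) dx = ∫_0^6 f(x) v(x) dx.
Integrate the LHS by parts once:
  ∫_0^6 −u'' v dx = −[u'(x) v(x)]_0^6 + ∫_0^6 u'(x) v'(x) dx.
Thus ∫_0^6 u'(x) v'(x) dx = ∫_0^6 f(x) v(x) dx + [u'(x) v(x)]_0^6.
Choose V so that boundary terms are either known or forced to vanish.
u has homogeneous Neumann: u'(0) = u'(6) = 0. So [u' v]_0^6 = 0·v(6) − 0·v(0) = 0 for any v; take V = H^1(0, 6).
Weak formulation: find u (satisfying any essential BC) such that ∫_0^6 u'(x) v'(x) dx = ∫_0^6 f v dx for all v ∈ V (homogeneous Neumann, so boundary terms vanish).
Substituting f(x) = -x^2 - x + 15, the right-hand side is ∫_0^6 (-x^2 - x + 15) v dx.
Compatibility check (pure Neumann): taking v ≡ 1 ∈ V gives 0 = ∫_0^6 f dx + (0) − (0), i.e. ∫_0^6 f dx must equal u'(0) − u'(6) = 0. Indeed ∫_0^6 (-x^2 - x + 15) dx = 0, so the data are compatible. The solution is then unique only up to an additive constant (fix it e.g. by requiring ∫_0^6 u dx = 0).


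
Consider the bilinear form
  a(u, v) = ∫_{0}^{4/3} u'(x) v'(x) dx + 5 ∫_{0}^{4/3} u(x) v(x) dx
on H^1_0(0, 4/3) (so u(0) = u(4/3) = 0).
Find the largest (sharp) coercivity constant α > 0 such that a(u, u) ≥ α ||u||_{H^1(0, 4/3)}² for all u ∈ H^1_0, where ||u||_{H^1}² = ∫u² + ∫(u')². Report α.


α = 1

Coercivity of a(·,·) on H^1_0(0, 4/3) means a(u, u) ≥ α ||u||_{H^1}² for every u ∈ H^1_0.
The interval has length L = 4/3, and Poincaré/coercivity depend only on L. Here a(u, u) = ∫(u')² + (5)·∫u².
Here c = 5 ≥ 1, so a(u,u) = ∫(u')² + c∫u² ≥ ∫(u')² + ∫u² = ||u||_{H^1}², i.e. α = 1 works. No larger α is possible: a(u,u) ≥ α||u||_{H^1}² means (1−α)∫(u')² ≥ (α−c)∫u², and for the modes u_n = sin(nπ(x−x₀)/L) (x₀ the left endpoint) one has ∫u_n²/∫(u_n')² = (L/(nπ))² → 0, so a(u_n,u_n)/||u_n||_{H^1}² → 1. Hence the optimal constant is α = 1.
Therefore α = 1.


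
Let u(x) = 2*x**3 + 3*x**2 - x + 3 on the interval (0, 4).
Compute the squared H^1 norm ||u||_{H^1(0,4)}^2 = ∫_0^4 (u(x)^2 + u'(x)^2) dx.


||u||_{H^1}^2 = 3334424/105

The H^1 norm (squared) on an interval (0, L) is
  ||u||_{H^1}^2 = ∫_0^L u(x)^2 dx + ∫_0^L u'(x)^2 dx.
Compute u'(x) = 6*x**2 + 6*x - 1.
Then u(x)^2 = 4*x**6 + 12*x**5 + 5*x**4 + 6*x**3 + 19*x**2 - 6*x + 9 and u'(x)^2 = 36*x**4 + 72*x**3 + 24*x**2 - 12*x + 1.
Integrate each monomial from 0 to 4 using ∫_0^4 c·x^n dx = c·4^(n+1)/(n+1):
  ∫_0^4 u(x)^2 dx = ∫_0^4 (4*x^6 + 12*x^5 + 5*x^4 + 6*x^3 + 19*x^2 - 6*x + 9) dx. Term by term:
    ∫_0^4 4*x^6 dx = 65536/7;  ∫_0^4 12*x^5 dx = 8192;  ∫_0^4 5*x^4 dx = 1024;
    ∫_0^4 6*x^3 dx = 384;  ∫_0^4 19*x^2 dx = 1216/3;  ∫_0^4 -6*x dx = -48;
    ∫_0^4 9 dx = 36.
  Sum: 65536/7 + 8192 + 1024 + 384 + 1216/3 − 48 + 36 = 406468/21.
  ∫_0^4 u'(x)^2 dx = ∫_0^4 (36*x^4 + 72*x^3 + 24*x^2 - 12*x + 1) dx. Term by term:
    ∫_0^4 36*x^4 dx = 36864/5;  ∫_0^4 72*x^3 dx = 4608;  ∫_0^4 24*x^2 dx = 512;
    ∫_0^4 -12*x dx = -96;  ∫_0^4 1 dx = 4.
  Sum: 36864/5 + 4608 + 512 − 96 + 4 = 62004/5.
Adding: ||u||_{H^1}^2 = 406468/21 + 62004/5 = 3334424/105.


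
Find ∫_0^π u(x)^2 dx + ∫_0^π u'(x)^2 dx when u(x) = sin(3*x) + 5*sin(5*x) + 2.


||u||_{H^1(0,π)}^2 = 32/3 + 334*π

u'(x) = 3*cos(3*x) + 25*cos(5*x).
Expand u² and (u')² and integrate term by term on (0, π), using: for integers n ≥ 1, ∫_0^π sin²(nx) dx = ∫_0^π cos²(nx) dx = π/2; for n ≠ n', ∫_0^π sin(nx)sin(n'x) dx = ∫_0^π cos(nx)cos(n'x) dx = 0; and by product-to-sum, ∫_0^π sin(nx)cos(n'x) dx = ½∫_0^π [sin((n+n')x) + sin((n−n')x)] dx, which is 0 when n+n' is even and 2n/(n²−n'²) when n+n' is odd (it need not vanish on (0, π)). For the constant mode: ∫_0^π 1 dx = π, ∫_0^π cos(nx) dx = 0, ∫_0^π sin(nx) dx = (1−(−1)^n)/n.
  u² squared terms: (2)²·∫1 dx = 4·π = 4*π;  (5)²·∫sin(5x)² dx = 25·π/2 = 25*π/2;  (1)²·∫sin(3x)² dx = 1·π/2 = π/2.
  u² cross terms: 2·(2)·(5)·∫1·sin(5x) dx = 20·(2/5) = 8;  2·(2)·(1)·∫1·sin(3x) dx = 4·(2/3) = 8/3;  2·(5)·(1)·∫sin(5x)·sin(3x) dx = 10·(0) = 0.
  So ∫_0^π u² dx = 4*π + 25*π/2 + π/2 + 8 + 8/3 + 0 = 32/3 + 17*π.
  (u')² squared terms: (3)²·∫cos(3x)² dx = 9·π/2 = 9*π/2;  (25)²·∫cos(5x)² dx = 625·π/2 = 625*π/2.
  (u')² cross terms: 2·(3)·(25)·∫cos(3x)·cos(5x) dx = 150·(0) = 0.
  So ∫_0^π (u')² dx = 9*π/2 + 625*π/2 + 0 = 317*π.
||u||_{H^1}^2 = (32/3 + 17*π) + (317*π) = 32/3 + 334*π.


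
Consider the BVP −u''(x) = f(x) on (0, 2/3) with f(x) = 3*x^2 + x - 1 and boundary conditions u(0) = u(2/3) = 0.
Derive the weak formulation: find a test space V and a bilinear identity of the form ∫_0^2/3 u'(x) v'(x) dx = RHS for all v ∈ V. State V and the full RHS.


V = H^1_0(0, 2/3) (so v(0) = v(2/3) = 0); weak form: ∫_0^2/3 u'v' dx = ∫_0^2/3 (3*x^2 + x - 1) v dx for all v ∈ V.

Multiply both sides by a test function v and integrate from 0 to 2/3:
  ∫_0^2/3 −u''(x) v(x) dx = ∫_0^2/3 f(x) v(x) dx.
Integrate the LHS by parts once:
  ∫_0^2/3 −u'' v dx = −[u'(x) v(x)]_0^2/3 + ∫_0^2/3 u'(x) v'(x) dx.
Thus ∫_0^2/3 u'(x) v'(x) dx = ∫_0^2/3 f(x) v(x) dx + [u'(x) v(x)]_0^2/3.
Choose V so that boundary terms are either known or forced to vanish.
u is Dirichlet: u(0) = u(2/3) = 0. Let V = H^1_0(0, 2/3); then v(0) = v(2/3) = 0, and [u' v]_0^2/3 = 0.
Weak formulation: find u (satisfying any essential BC) such that ∫_0^2/3 u'(x) v'(x) dx = ∫_0^2/3 f v dx for all v ∈ V.
Substituting f(x) = 3*x^2 + x - 1, the right-hand side is ∫_0^2/3 (3*x^2 + x - 1) v dx.


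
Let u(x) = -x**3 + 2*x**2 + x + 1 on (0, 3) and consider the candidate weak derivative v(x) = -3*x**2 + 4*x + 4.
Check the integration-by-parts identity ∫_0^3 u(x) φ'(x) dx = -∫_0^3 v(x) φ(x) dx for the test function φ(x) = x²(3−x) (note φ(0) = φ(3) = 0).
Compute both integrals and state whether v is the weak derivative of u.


LHS = 351/20, RHS = -27/10. No, v is not the weak derivative of u.

u(x) = -x**3 + 2*x**2 + x + 1, classical derivative u'(x) = -3*x**2 + 4*x + 1.
φ(x) = x²(3−x), so φ'(x) = 3*x*(2 - x).
Note φ(0) = φ(3) = 0, so the boundary term u·φ vanishes.
LHS = ∫_0^3 u(x) φ'(x) dx = ∫_0^3 (3*x^5 - 12*x^4 + 9*x^3 + 3*x^2 + 6*x) dx. Term by term:
  ∫_0^3 3*x^5 dx = 729/2;  ∫_0^3 -12*x^4 dx = -2916/5;  ∫_0^3 9*x^3 dx = 729/4;
  ∫_0^3 3*x^2 dx = 27;  ∫_0^3 6*x dx = 27.
Sum: 729/2 − 2916/5 + 729/4 + 27 + 27 = 351/20.
So LHS = 351/20.
∫_0^3 v(x) φ(x) dx = ∫_0^3 (3*x^5 - 13*x^4 + 8*x^3 + 12*x^2) dx. Term by term:
  ∫_0^3 3*x^5 dx = 729/2;  ∫_0^3 -13*x^4 dx = -3159/5;  ∫_0^3 8*x^3 dx = 162;
  ∫_0^3 12*x^2 dx = 108.
Sum: 729/2 − 3159/5 + 162 + 108 = 27/10.
So RHS = -∫_0^3 v(x) φ(x) dx = -27/10.
LHS − RHS = 81/4 ≠ 0, so the identity fails.
(For a valid weak derivative the identity must hold for EVERY test function, in particular this one. The failure shows v is NOT the weak derivative of u.)
Correct weak derivative would be u'(x) = -3*x**2 + 4*x + 1.


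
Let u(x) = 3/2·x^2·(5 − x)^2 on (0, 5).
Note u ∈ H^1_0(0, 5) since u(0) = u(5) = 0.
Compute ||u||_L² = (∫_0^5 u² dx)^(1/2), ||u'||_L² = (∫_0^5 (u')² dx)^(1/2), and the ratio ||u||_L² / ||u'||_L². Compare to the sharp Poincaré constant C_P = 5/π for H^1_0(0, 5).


||u||_L² / ||u'||_L² = 5*sqrt(3)/6 < C_P = 5/π.

u(x) = 3/2·x^2·(5 − x)^2, so u'(x) = 3*x*(x - 5)*(2*x - 5).
u(x) = 3/2·x^2·(5 − x)^2 vanishes at x = 0 and x = 5, so u ∈ H^1_0(0, 5). Differentiate via the product rule and integrate the resulting polynomials term by term.
  ∫_0^5 u² dx = ∫_0^5 (9*x^8/4 - 45*x^7 + 675*x^6/2 - 1125*x^5 + 5625*x^4/4) dx. Term by term:
    ∫_0^5 9*x^8/4 dx = 1953125/4;  ∫_0^5 -45*x^7 dx = -17578125/8;  ∫_0^5 675*x^6/2 dx = 52734375/14;
    ∫_0^5 -1125*x^5 dx = -5859375/2;  ∫_0^5 5625*x^4/4 dx = 3515625/4.
  Sum: 1953125/4 − 17578125/8 + 52734375/14 − 5859375/2 + 3515625/4 = 390625/56.
  ∫_0^5 (u')² dx = ∫_0^5 (36*x^6 - 540*x^5 + 2925*x^4 - 6750*x^3 + 5625*x^2) dx. Term by term:
    ∫_0^5 36*x^6 dx = 2812500/7;  ∫_0^5 -540*x^5 dx = -1406250;  ∫_0^5 2925*x^4 dx = 1828125;
    ∫_0^5 -6750*x^3 dx = -2109375/2;  ∫_0^5 5625*x^2 dx = 234375.
  Sum: 2812500/7 − 1406250 + 1828125 − 2109375/2 + 234375 = 46875/14.
∫_0^5 u² dx = 390625/56, so ||u||_L² = 625*sqrt(14)/28.
∫_0^5 (u')² dx = 46875/14, so ||u'||_L² = 125*sqrt(42)/14.
Ratio ||u||_L² / ||u'||_L² = 5*sqrt(3)/6.
Sharp Poincaré constant on H^1_0(0, 5) is C_P = L/π = 5/π, achieved by sin(π/5·x).
A polynomial bump cannot attain the sharp Poincaré constant (only the first sine eigenfunction does), so the ratio is strictly less than C_P, consistent with ||u||_L² ≤ C_P ||u'||_L².


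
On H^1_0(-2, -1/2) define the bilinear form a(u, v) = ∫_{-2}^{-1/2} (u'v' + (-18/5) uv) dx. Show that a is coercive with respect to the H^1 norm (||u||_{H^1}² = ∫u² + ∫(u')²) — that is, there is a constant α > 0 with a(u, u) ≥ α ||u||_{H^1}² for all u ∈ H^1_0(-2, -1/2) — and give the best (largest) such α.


α = 2*(-81 + 10*π^2)/(5*(9 + 4*π^2))

Coercivity of a(·,·) on H^1_0(-2, -1/2) means a(u, u) ≥ α ||u||_{H^1}² for every u ∈ H^1_0.
The interval has length L = 3/2, and Poincaré/coercivity depend only on L. Here a(u, u) = ∫(u')² + (-18/5)·∫u².
Here c = -18/5 < 0 with |c| < (π/L)² = 4*π^2/9, so coercivity still holds. The condition a(u,u) ≥ α||u||_{H^1}² reads (1−α)∫(u')² ≥ (α−c)∫u². Any admissible α is ≤ 1 (rapidly oscillating u have ∫u²/∫(u')² → 0), and α = 1 would force 0 ≥ (1−c)∫u², impossible since c < 1; so 1−α > 0. By the sharp Poincaré inequality on H^1_0 of an interval of length L, ∫(u')² ≥ (π/L)²∫u² with equality for the first sine mode sin(π(x−x₀)/L) (x₀ the left endpoint), so the inequality holds for all u iff (1−α)(π/L)² ≥ α − c, i.e. α ≤ ((π/L)² + c)/((π/L)² + 1) = (1 + c(L/π)²)/(1 + (L/π)²). (Direct route, valid since c ≤ 0: Poincaré gives c∫u² ≥ c(L/π)²∫(u')², so a(u,u) ≥ (1 + c(L/π)²)∫(u')², while ||u||_{H^1}² ≤ (1 + (L/π)²)∫(u')²; dividing yields the same α.) With (π/L)² = 4*π^2/9 and c = -18/5, the largest admissible constant is α = ((π/L)² + c)/((π/L)² + 1).
Simplifying, α = 2*(-81 + 10*π^2)/(5*(9 + 4*π^2)).


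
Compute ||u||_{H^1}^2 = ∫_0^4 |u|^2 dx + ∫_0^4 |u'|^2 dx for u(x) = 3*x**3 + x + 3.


||u||_{H^1}^2 = 4255448/105

The H^1 norm (squared) on an interval (0, L) is
  ||u||_{H^1}^2 = ∫_0^L u(x)^2 dx + ∫_0^L u'(x)^2 dx.
Compute u'(x) = 9*x**2 + 1.
Then u(x)^2 = 9*x**6 + 6*x**4 + 18*x**3 + x**2 + 6*x + 9 and u'(x)^2 = 81*x**4 + 18*x**2 + 1.
Integrate each monomial from 0 to 4 using ∫_0^4 c·x^n dx = c·4^(n+1)/(n+1):
  ∫_0^4 u(x)^2 dx = ∫_0^4 (9*x^6 + 6*x^4 + 18*x^3 + x^2 + 6*x + 9) dx. Term by term:
    ∫_0^4 9*x^6 dx = 147456/7;  ∫_0^4 6*x^4 dx = 6144/5;  ∫_0^4 18*x^3 dx = 1152;
    ∫_0^4 x^2 dx = 64/3;  ∫_0^4 6*x dx = 48;  ∫_0^4 9 dx = 36.
  Sum: 147456/7 + 6144/5 + 1152 + 64/3 + 48 + 36 = 2472884/105.
  ∫_0^4 u'(x)^2 dx = ∫_0^4 (81*x^4 + 18*x^2 + 1) dx. Term by term:
    ∫_0^4 81*x^4 dx = 82944/5;  ∫_0^4 18*x^2 dx = 384;  ∫_0^4 1 dx = 4.
  Sum: 82944/5 + 384 + 4 = 84884/5.
Adding: ||u||_{H^1}^2 = 2472884/105 + 84884/5 = 4255448/105.


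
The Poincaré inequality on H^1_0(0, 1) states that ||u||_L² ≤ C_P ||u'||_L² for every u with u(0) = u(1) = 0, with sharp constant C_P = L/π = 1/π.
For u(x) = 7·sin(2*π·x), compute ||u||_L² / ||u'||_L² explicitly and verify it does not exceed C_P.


||u||_L² / ||u'||_L² = 1/(2*π) < C_P = 1/π.

u(x) = 7·sin(2*π·x), so u'(x) = 14*π*cos(2*π*x).
Writing u(x) = A·sin(kπx/L) with A = 7 and k = 2, use ∫_0^L sin²(kπx/L) dx = L/2 and ∫_0^L cos²(kπx/L) dx = L/2.
u² = 49·sin²(2*π·x) and (u')² = 196*π^2·cos²(2*π·x), and each of sin², cos² integrates to L/2 = 1/2 over (0, 1).
∫_0^1 u² dx = 49/2, so ||u||_L² = 7*sqrt(2)/2.
∫_0^1 (u')² dx = 98*π^2, so ||u'||_L² = 7*sqrt(2)*π.
Ratio ||u||_L² / ||u'||_L² = 1/(2*π).
Sharp Poincaré constant on H^1_0(0, 1) is C_P = L/π = 1/π, achieved by sin(π·x).
This is the k = 2 harmonic; the ratio L/(kπ) is strictly less than C_P = L/π, consistent with the sharp inequality ||u||_L² ≤ C_P ||u'||_L².


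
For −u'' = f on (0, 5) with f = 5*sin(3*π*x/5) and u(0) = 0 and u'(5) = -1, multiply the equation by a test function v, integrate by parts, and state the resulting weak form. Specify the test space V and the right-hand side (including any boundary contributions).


V = {v ∈ H^1(0, 5) : v(0) = 0} (test functions vanish at x = 0 where u is specified); weak form: ∫_0^5 u'v' dx = ∫_0^5 (5*sin(3*π*x/5)) v dx − v(5) for all v ∈ V.

Multiply both sides by a test function v and integrate from 0 to 5:
  ∫_0^5 −u''(x) v(x) dx = ∫_0^5 f(x) v(x) dx.
Integrate the LHS by parts once:
  ∫_0^5 −u'' v dx = −[u'(x) v(x)]_0^5 + ∫_0^5 u'(x) v'(x) dx.
Thus ∫_0^5 u'(x) v'(x) dx = ∫_0^5 f(x) v(x) dx + [u'(x) v(x)]_0^5.
Choose V so that boundary terms are either known or forced to vanish.
Mixed BC: u(0) = 0 (Dirichlet) and u'(5) = -1 (Neumann). Define V = {v ∈ H^1(0, 5) : v(0) = 0}. Then [u' v]_0^5 = u'(5)·v(5) − u'(0)·0 = − v(5).
Weak formulation: find u (satisfying any essential BC) such that ∫_0^5 u'(x) v'(x) dx = ∫_0^5 f v dx − v(5) for all v ∈ V (Dirichlet at 0 absorbed into V; Neumann datum at x = 5 contributes the boundary term).
Substituting f(x) = 5*sin(3*π*x/5), the right-hand side is ∫_0^5 (5*sin(3*π*x/5)) v dx − v(5).


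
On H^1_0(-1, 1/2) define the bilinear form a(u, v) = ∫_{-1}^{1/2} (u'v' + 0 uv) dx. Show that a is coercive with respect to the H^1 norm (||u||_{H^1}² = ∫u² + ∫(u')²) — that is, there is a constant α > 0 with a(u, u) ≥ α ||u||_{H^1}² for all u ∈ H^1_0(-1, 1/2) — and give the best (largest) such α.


α = 4*π^2/(9 + 4*π^2)

Coercivity of a(·,·) on H^1_0(-1, 1/2) means a(u, u) ≥ α ||u||_{H^1}² for every u ∈ H^1_0.
The interval has length L = 3/2, and Poincaré/coercivity depend only on L. Here a(u, u) = ∫(u')² + (0)·∫u².
Here c = 0, so a(u,u) = ∫(u')² alone. The condition a(u,u) ≥ α||u||_{H^1}² reads (1−α)∫(u')² ≥ (α−c)∫u². Any admissible α is ≤ 1 (rapidly oscillating u have ∫u²/∫(u')² → 0), and α = 1 would force 0 ≥ (1−c)∫u², impossible since c < 1; so 1−α > 0. By the sharp Poincaré inequality on H^1_0 of an interval of length L, ∫(u')² ≥ (π/L)²∫u² with equality for the first sine mode sin(π(x−x₀)/L) (x₀ the left endpoint), so the inequality holds for all u iff (1−α)(π/L)² ≥ α − c, i.e. α ≤ ((π/L)² + c)/((π/L)² + 1) = (1 + c(L/π)²)/(1 + (L/π)²). (Direct route, valid since c ≤ 0: Poincaré gives c∫u² ≥ c(L/π)²∫(u')², so a(u,u) ≥ (1 + c(L/π)²)∫(u')², while ||u||_{H^1}² ≤ (1 + (L/π)²)∫(u')²; dividing yields the same α.) With (π/L)² = 4*π^2/9 and c = 0, the largest admissible constant is α = ((π/L)² + c)/((π/L)² + 1).
Simplifying, α = 4*π^2/(9 + 4*π^2).


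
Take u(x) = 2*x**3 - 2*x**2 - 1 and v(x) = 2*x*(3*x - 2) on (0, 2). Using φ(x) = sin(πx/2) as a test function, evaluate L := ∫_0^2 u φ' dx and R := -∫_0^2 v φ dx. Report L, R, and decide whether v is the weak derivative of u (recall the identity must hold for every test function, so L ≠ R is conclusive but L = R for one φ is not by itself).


LHS = -32/π + 192/π^3, RHS = -32/π + 192/π^3. Yes, v = u' weakly.

u(x) = 2*x**3 - 2*x**2 - 1, classical derivative u'(x) = 6*x**2 - 4*x.
φ(x) = sin(πx/2), so φ'(x) = π*cos(π*x/2)/2.
Note φ(0) = φ(2) = 0, so the boundary term u·φ vanishes.
LHS = ∫_0^2 u(x) φ'(x) dx = ∫_0^2 (π*x^3*cos(π*x/2) - π*x^2*cos(π*x/2) - π*cos(π*x/2)/2) dx. Term by term:
  ∫_0^2 -π*cos(π*x/2)/2 dx = 0;  ∫_0^2 π*x^3*cos(π*x/2) dx = -48/π + 192/π^3;  ∫_0^2 -π*x^2*cos(π*x/2) dx = 16/π.
Sum: 0 + -48/π + 192/π^3 + 16/π = -32/π + 192/π^3.
So LHS = -32/π + 192/π^3.
∫_0^2 v(x) φ(x) dx = ∫_0^2 (6*x^2*sin(π*x/2) - 4*x*sin(π*x/2)) dx. Term by term:
  ∫_0^2 -4*x*sin(π*x/2) dx = -16/π;  ∫_0^2 6*x^2*sin(π*x/2) dx = -192/π^3 + 48/π.
Sum: -16/π + -192/π^3 + 48/π = -192/π^3 + 32/π.
So RHS = -∫_0^2 v(x) φ(x) dx = -32/π + 192/π^3.
LHS = RHS, so the identity holds for this test φ.
Moreover u is smooth here and v(x) = u'(x) = 6*x**2 - 4*x pointwise, so the identity holds for every test function. Hence v is the weak derivative of u.


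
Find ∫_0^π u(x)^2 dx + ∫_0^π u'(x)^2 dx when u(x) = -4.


||u||_{H^1(0,π)}^2 = 16*π

u'(x) = 0.
Expand u² and (u')² and integrate term by term on (0, π), using: for integers n ≥ 1, ∫_0^π sin²(nx) dx = ∫_0^π cos²(nx) dx = π/2; for n ≠ n', ∫_0^π sin(nx)sin(n'x) dx = ∫_0^π cos(nx)cos(n'x) dx = 0; and by product-to-sum, ∫_0^π sin(nx)cos(n'x) dx = ½∫_0^π [sin((n+n')x) + sin((n−n')x)] dx, which is 0 when n+n' is even and 2n/(n²−n'²) when n+n' is odd (it need not vanish on (0, π)). For the constant mode: ∫_0^π 1 dx = π, ∫_0^π cos(nx) dx = 0, ∫_0^π sin(nx) dx = (1−(−1)^n)/n.
  u² squared terms: (-4)²·∫1 dx = 16·π = 16*π.
  So ∫_0^π u² dx = 16*π.
  u' ≡ 0, so ∫_0^π (u')² dx = 0.
||u||_{H^1}^2 = (16*π) + (0) = 16*π.


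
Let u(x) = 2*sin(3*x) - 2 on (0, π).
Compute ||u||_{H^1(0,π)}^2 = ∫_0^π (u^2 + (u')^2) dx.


||u||_{H^1(0,π)}^2 = -16/3 + 24*π

u'(x) = 6*cos(3*x).
Expand u² and (u')² and integrate term by term on (0, π), using: for integers n ≥ 1, ∫_0^π sin²(nx) dx = ∫_0^π cos²(nx) dx = π/2; for n ≠ n', ∫_0^π sin(nx)sin(n'x) dx = ∫_0^π cos(nx)cos(n'x) dx = 0; and by product-to-sum, ∫_0^π sin(nx)cos(n'x) dx = ½∫_0^π [sin((n+n')x) + sin((n−n')x)] dx, which is 0 when n+n' is even and 2n/(n²−n'²) when n+n' is odd (it need not vanish on (0, π)). For the constant mode: ∫_0^π 1 dx = π, ∫_0^π cos(nx) dx = 0, ∫_0^π sin(nx) dx = (1−(−1)^n)/n.
  u² squared terms: (-2)²·∫1 dx = 4·π = 4*π;  (2)²·∫sin(3x)² dx = 4·π/2 = 2*π.
  u² cross terms: 2·(-2)·(2)·∫1·sin(3x) dx = -8·(2/3) = -16/3.
  So ∫_0^π u² dx = 4*π + 2*π − 16/3 = -16/3 + 6*π.
  (u')² squared terms: (6)²·∫cos(3x)² dx = 36·π/2 = 18*π.
  So ∫_0^π (u')² dx = 18*π.
||u||_{H^1}^2 = (-16/3 + 6*π) + (18*π) = -16/3 + 24*π.
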